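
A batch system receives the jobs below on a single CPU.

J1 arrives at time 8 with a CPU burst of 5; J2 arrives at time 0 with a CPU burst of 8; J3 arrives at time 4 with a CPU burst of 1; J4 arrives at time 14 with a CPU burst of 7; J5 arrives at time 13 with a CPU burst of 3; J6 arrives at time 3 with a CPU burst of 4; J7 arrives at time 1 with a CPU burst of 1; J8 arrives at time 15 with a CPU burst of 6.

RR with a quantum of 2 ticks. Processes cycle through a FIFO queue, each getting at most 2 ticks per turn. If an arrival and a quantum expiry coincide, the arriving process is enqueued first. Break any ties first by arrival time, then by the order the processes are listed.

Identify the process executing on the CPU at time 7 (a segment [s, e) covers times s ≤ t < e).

Timeline: | J2 0-2 | J7 2-3 | J2 3-5 | J6 5-7 | J3 7-8 | J2 8-10 | J6 10-12 | J1 12-14 | J2 14-16 | J5 16-18 | J4 18-20 | J1 20-22 | J8 22-24 | J5 24-25 | J4 25-27 | J1 27-28 | J8 28-30 | J4 30-32 | J8 32-34 | J4 34-35 |
Completion: J1=28  J2=16  J3=8  J4=35  J5=25  J6=12  J7=3  J8=34
Turnaround (C−A): J1=20  J2=16  J3=4  J4=21  J5=12  J6=9  J7=2  J8=19

J3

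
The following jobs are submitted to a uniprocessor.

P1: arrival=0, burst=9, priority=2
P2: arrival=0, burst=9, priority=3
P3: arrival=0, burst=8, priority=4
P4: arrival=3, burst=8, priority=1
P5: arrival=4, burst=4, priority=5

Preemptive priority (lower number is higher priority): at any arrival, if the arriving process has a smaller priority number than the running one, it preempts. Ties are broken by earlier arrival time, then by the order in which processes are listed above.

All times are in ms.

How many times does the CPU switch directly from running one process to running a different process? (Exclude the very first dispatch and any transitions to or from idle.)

5

Schedule: | P1 0-3 | P4 3-11 | P1 11-17 | P2 17-26 | P3 26-34 | P5 34-38 |
Completion: P1=17  P2=26  P3=34  P4=11  P5=38
Turnaround (C−A): P1=17  P2=26  P3=34  P4=8  P5=34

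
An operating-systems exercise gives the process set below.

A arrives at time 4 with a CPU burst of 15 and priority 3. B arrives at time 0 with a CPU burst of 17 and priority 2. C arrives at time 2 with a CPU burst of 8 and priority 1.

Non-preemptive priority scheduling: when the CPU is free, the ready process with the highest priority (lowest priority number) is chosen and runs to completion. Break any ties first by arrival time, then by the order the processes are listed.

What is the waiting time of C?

15

Timeline: | B 0-17 | C 17-25 | A 25-40 |
Completion: A=40  B=17  C=25
Waiting(C) = turnaround − burst = 23 − 8 = 15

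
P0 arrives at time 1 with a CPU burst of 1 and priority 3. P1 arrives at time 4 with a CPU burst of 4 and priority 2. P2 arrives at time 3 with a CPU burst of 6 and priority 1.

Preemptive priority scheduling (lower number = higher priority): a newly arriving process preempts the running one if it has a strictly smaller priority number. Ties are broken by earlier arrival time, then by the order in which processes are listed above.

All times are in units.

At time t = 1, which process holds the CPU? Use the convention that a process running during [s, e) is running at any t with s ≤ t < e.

Gantt: | idle 0-1 | P0 1-2 | idle 2-3 | P2 3-9 | P1 9-13 |
Completion: P0=2  P1=13  P2=9
Turnaround (C−A): P0=1  P1=9  P2=6

P0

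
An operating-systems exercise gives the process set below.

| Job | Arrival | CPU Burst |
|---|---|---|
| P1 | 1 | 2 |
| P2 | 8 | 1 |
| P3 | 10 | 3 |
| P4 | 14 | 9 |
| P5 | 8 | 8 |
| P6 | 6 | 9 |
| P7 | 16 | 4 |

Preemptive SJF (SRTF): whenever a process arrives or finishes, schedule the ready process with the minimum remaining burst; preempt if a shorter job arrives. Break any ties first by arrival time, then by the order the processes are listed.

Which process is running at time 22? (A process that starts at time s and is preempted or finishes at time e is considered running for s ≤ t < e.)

Timeline: | idle 0-1 | P1 1-3 | idle 3-6 | P6 6-8 | P2 8-9 | P6 9-10 | P3 10-13 | P6 13-19 | P7 19-23 | P5 23-31 | P4 31-40 |
Completion: P1=3  P2=9  P3=13  P4=40  P5=31  P6=19  P7=23

P7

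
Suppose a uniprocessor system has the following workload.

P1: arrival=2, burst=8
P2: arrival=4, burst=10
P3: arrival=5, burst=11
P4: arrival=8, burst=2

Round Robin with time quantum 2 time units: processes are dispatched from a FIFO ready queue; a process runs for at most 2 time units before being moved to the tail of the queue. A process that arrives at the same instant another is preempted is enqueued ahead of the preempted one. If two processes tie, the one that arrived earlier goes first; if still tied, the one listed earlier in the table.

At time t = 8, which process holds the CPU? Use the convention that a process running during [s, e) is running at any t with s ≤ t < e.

Gantt: | idle 0-2 | P1 2-4 | P2 4-6 | P1 6-8 | P3 8-10 | P2 10-12 | P4 12-14 | P1 14-16 | P3 16-18 | P2 18-20 | P1 20-22 | P3 22-24 | P2 24-26 | P3 26-28 | P2 28-30 | P3 30-33 |
Completion: P1=22  P2=30  P3=33  P4=14
Turnaround (C−A): P1=20  P2=26  P3=28  P4=6

P3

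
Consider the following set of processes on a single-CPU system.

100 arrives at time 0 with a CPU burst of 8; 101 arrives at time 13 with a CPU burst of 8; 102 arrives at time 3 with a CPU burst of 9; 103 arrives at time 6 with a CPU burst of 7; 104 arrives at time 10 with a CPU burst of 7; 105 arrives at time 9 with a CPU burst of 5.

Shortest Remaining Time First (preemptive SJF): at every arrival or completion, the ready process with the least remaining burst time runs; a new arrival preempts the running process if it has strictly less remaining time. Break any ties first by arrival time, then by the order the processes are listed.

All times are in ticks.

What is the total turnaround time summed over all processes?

Schedule: | 100 0-8 | 103 8-9 | 105 9-14 | 103 14-20 | 104 20-27 | 101 27-35 | 102 35-44 |
Completion: 100=8  101=35  102=44  103=20  104=27  105=14
Turnaround = completion − arrival: 100=8, 101=22, 102=41, 103=14, 104=17, 105=5
Total turnaround = 8 + 22 + 41 + 14 + 17 + 5 = 107

107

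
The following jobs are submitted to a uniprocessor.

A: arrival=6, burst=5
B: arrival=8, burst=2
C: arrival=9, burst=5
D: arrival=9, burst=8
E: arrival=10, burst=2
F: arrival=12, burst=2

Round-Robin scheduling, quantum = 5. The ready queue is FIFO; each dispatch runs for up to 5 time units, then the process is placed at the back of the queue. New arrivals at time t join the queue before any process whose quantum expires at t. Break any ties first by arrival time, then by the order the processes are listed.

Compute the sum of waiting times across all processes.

46

Gantt: | idle 0-6 | A 6-11 | B 11-13 | C 13-18 | D 18-23 | E 23-25 | F 25-27 | D 27-30 |
Completion: A=11  B=13  C=18  D=30  E=25  F=27
Turnaround (C−A): A=5  B=5  C=9  D=21  E=15  F=15
Waiting = turnaround − burst: A=0, B=3, C=4, D=13, E=13, F=13
Total waiting = 0 + 3 + 4 + 13 + 13 + 13 = 46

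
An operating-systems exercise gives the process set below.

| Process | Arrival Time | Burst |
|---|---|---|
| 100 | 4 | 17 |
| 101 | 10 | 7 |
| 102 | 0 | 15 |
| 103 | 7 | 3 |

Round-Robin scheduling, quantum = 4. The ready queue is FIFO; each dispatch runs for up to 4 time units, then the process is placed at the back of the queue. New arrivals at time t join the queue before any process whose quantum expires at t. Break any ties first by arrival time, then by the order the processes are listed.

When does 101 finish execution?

34

Gantt: | 102 0-4 | 100 4-8 | 102 8-12 | 103 12-15 | 100 15-19 | 101 19-23 | 102 23-27 | 100 27-31 | 101 31-34 | 102 34-37 | 100 37-42 |
Completion: 100=42  101=34  102=37  103=15
Turnaround (C−A): 100=38  101=24  102=37  103=8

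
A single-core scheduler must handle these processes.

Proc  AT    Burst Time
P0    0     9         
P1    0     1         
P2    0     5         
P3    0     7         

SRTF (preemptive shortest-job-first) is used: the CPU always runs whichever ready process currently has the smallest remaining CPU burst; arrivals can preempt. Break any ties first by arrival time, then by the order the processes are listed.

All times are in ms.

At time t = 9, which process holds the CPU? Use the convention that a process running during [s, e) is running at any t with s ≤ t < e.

P3

Schedule: | P1 0-1 | P2 1-6 | P3 6-13 | P0 13-22 |
Completion: P0=22  P1=1  P2=6  P3=13
Turnaround (C−A): P0=22  P1=1  P2=6  P3=13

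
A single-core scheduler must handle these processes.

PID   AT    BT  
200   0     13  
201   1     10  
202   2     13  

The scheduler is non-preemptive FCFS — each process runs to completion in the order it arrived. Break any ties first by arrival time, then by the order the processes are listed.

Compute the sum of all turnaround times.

Gantt: | 200 0-13 | 201 13-23 | 202 23-36 |
Completion: 200=13  201=23  202=36
Turnaround (C−A): 200=13  201=22  202=34
Turnaround = completion − arrival: 200=13, 201=22, 202=34
Total turnaround = 13 + 22 + 34 = 69

69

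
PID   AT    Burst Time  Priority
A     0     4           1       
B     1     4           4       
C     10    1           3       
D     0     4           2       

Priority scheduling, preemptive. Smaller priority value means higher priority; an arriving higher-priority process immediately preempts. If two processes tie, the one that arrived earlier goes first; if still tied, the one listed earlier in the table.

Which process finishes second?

D

Schedule: | A 0-4 | D 4-8 | B 8-10 | C 10-11 | B 11-13 |
Completion: A=4  B=13  C=11  D=8
Turnaround (C−A): A=4  B=12  C=1  D=8
Finish order: A → D → C → B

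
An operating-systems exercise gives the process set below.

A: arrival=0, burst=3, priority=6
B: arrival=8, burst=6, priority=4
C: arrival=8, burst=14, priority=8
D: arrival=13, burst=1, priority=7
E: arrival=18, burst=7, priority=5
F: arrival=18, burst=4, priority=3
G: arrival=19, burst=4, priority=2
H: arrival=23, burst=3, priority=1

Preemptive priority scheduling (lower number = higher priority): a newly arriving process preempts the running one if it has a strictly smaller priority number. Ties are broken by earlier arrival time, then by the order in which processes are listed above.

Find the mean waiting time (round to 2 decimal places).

5.50

Timeline: | A 0-3 | idle 3-8 | B 8-14 | D 14-15 | C 15-18 | F 18-19 | G 19-23 | H 23-26 | F 26-29 | E 29-36 | C 36-47 |
Completion: A=3  B=14  C=47  D=15  E=36  F=29  G=23  H=26
Waiting times: A=0, B=0, C=25, D=1, E=11, F=7, G=0, H=0
Average waiting = (0+0+25+1+11+7+0+0) / 8 = 44/8 = 5.50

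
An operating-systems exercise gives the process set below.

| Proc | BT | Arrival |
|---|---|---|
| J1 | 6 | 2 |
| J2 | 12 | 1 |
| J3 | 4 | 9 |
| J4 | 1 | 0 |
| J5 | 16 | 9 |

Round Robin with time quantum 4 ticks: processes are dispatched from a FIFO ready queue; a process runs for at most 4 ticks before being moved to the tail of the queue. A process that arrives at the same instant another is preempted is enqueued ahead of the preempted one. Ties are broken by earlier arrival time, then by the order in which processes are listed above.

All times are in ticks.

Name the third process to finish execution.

Timeline: | J4 0-1 | J2 1-5 | J1 5-9 | J2 9-13 | J3 13-17 | J5 17-21 | J1 21-23 | J2 23-27 | J5 27-39 |
Completion: J1=23  J2=27  J3=17  J4=1  J5=39
Turnaround (C−A): J1=21  J2=26  J3=8  J4=1  J5=30
Finish order: J4 → J3 → J1 → J2 → J5

J1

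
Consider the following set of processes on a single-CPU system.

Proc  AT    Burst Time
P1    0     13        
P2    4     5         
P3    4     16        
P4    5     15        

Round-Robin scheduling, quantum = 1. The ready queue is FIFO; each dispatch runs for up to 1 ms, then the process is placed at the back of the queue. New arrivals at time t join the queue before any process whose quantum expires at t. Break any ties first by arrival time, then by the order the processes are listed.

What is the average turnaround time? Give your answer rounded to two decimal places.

Timeline: | P1 0-4 | P2 4-5 | P3 5-6 | P1 6-7 | P4 7-8 | P2 8-9 | P3 9-10 | P1 10-11 | P4 11-12 | P2 12-13 | P3 13-14 | P1 14-15 | P4 15-16 | P2 16-17 | P3 17-18 | P1 18-19 | P4 19-20 | P2 20-21 | P3 21-22 | P1 22-23 | P4 23-24 | P3 24-25 | P1 25-26 | P4 26-27 | P3 27-28 | P1 28-29 | P4 29-30 | P3 30-31 | P1 31-32 | P4 32-33 | P3 33-34 | P1 34-35 | P4 35-36 | P3 36-37 | P4 37-38 | P3 38-39 | P4 39-40 | P3 40-41 | P4 41-42 | P3 42-43 | P4 43-44 | P3 44-45 | P4 45-46 | P3 46-47 | P4 47-48 | P3 48-49 |
Completion: P1=35  P2=21  P3=49  P4=48
Turnaround times: P1=35, P2=17, P3=45, P4=43
Average turnaround = (35+17+45+43) / 4 = 140/4 = 35.00

35.00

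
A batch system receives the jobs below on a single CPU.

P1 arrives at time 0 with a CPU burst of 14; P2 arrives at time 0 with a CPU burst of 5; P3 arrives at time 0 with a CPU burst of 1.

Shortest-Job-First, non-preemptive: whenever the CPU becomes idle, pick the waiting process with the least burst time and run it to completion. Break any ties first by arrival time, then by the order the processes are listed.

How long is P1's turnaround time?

20

Gantt: | P3 0-1 | P2 1-6 | P1 6-20 |
Completion: P1=20  P2=6  P3=1
Turnaround(P1) = completion − arrival = 20 − 0 = 20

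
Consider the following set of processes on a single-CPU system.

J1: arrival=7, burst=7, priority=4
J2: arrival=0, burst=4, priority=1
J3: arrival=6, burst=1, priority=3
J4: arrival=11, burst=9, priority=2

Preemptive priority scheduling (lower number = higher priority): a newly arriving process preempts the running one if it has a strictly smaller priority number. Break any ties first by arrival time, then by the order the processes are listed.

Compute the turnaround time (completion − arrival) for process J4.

9

Timeline: | J2 0-4 | idle 4-6 | J3 6-7 | J1 7-11 | J4 11-20 | J1 20-23 |
Completion: J1=23  J2=4  J3=7  J4=20
Turnaround (C−A): J1=16  J2=4  J3=1  J4=9
Turnaround(J4) = completion − arrival = 20 − 11 = 9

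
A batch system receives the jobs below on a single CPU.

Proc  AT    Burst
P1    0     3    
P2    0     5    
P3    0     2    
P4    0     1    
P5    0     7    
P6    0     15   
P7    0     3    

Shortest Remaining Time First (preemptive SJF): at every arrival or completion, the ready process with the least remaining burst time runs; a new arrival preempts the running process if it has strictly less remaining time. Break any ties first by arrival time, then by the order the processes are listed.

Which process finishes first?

P4

Schedule: | P4 0-1 | P3 1-3 | P1 3-6 | P7 6-9 | P2 9-14 | P5 14-21 | P6 21-36 |
Completion: P1=6  P2=14  P3=3  P4=1  P5=21  P6=36  P7=9
Finish order: P4 → P3 → P1 → P7 → P2 → P5 → P6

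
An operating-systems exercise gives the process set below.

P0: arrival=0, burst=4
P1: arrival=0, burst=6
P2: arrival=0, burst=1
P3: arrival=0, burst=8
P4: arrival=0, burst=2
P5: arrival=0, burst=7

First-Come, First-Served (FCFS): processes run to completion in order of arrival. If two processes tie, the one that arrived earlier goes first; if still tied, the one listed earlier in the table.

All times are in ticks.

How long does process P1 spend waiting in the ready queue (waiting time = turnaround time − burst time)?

4

Timeline: | P0 0-4 | P1 4-10 | P2 10-11 | P3 11-19 | P4 19-21 | P5 21-28 |
Completion: P0=4  P1=10  P2=11  P3=19  P4=21  P5=28
Turnaround (C−A): P0=4  P1=10  P2=11  P3=19  P4=21  P5=28
Waiting(P1) = turnaround − burst = 10 − 6 = 4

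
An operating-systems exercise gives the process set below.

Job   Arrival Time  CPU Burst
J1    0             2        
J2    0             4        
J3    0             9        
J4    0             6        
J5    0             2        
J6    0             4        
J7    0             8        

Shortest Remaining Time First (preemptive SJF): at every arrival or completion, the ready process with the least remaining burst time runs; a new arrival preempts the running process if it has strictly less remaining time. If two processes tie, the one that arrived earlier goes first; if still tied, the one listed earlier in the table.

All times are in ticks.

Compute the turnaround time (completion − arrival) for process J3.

35

Schedule: | J1 0-2 | J5 2-4 | J2 4-8 | J6 8-12 | J4 12-18 | J7 18-26 | J3 26-35 |
Completion: J1=2  J2=8  J3=35  J4=18  J5=4  J6=12  J7=26
Turnaround (C−A): J1=2  J2=8  J3=35  J4=18  J5=4  J6=12  J7=26
Turnaround(J3) = completion − arrival = 35 − 0 = 35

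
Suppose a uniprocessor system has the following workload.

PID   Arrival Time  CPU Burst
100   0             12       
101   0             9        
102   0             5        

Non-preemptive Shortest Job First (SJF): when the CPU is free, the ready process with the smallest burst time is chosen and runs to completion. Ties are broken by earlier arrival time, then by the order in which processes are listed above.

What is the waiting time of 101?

Gantt: | 102 0-5 | 101 5-14 | 100 14-26 |
Completion: 100=26  101=14  102=5
Turnaround (C−A): 100=26  101=14  102=5
Waiting(101) = turnaround − burst = 14 − 9 = 5

5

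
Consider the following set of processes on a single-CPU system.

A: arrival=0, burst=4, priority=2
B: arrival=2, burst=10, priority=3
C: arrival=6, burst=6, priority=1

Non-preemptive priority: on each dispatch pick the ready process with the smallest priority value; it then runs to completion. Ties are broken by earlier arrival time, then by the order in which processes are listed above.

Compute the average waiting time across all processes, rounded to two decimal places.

Gantt: | A 0-4 | B 4-14 | C 14-20 |
Completion: A=4  B=14  C=20
Turnaround (C−A): A=4  B=12  C=14
Waiting times: A=0, B=2, C=8
Average waiting = (0+2+8) / 3 = 10/3 = 3.33

3.33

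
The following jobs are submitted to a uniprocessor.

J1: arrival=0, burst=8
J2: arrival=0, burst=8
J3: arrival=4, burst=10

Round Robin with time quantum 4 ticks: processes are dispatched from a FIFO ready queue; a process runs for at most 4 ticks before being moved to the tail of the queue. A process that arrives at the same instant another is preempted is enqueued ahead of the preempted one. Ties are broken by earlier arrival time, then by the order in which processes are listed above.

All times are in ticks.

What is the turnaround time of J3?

Timeline: | J1 0-4 | J2 4-8 | J3 8-12 | J1 12-16 | J2 16-20 | J3 20-26 |
Completion: J1=16  J2=20  J3=26
Turnaround(J3) = completion − arrival = 26 − 4 = 22

22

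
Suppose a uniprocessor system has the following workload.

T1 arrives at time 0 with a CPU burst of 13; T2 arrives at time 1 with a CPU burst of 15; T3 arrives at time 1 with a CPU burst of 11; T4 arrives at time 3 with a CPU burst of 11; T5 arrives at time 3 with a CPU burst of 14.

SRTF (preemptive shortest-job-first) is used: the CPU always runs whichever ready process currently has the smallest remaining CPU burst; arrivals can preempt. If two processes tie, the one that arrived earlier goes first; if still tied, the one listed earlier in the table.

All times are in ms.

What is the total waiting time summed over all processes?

111

Schedule: | T1 0-1 | T3 1-12 | T4 12-23 | T1 23-35 | T5 35-49 | T2 49-64 |
Completion: T1=35  T2=64  T3=12  T4=23  T5=49
Waiting = turnaround − burst: T1=22, T2=48, T3=0, T4=9, T5=32
Total waiting = 22 + 48 + 0 + 9 + 32 = 111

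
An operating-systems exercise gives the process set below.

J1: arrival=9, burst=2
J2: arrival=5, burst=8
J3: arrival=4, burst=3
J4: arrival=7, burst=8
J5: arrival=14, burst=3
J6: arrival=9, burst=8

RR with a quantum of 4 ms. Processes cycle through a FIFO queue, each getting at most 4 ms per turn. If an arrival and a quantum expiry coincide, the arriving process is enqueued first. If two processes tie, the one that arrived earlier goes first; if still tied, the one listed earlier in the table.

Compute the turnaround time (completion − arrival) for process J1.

8

Timeline: | idle 0-4 | J3 4-7 | J2 7-11 | J4 11-15 | J1 15-17 | J6 17-21 | J2 21-25 | J5 25-28 | J4 28-32 | J6 32-36 |
Completion: J1=17  J2=25  J3=7  J4=32  J5=28  J6=36
Turnaround(J1) = completion − arrival = 17 − 9 = 8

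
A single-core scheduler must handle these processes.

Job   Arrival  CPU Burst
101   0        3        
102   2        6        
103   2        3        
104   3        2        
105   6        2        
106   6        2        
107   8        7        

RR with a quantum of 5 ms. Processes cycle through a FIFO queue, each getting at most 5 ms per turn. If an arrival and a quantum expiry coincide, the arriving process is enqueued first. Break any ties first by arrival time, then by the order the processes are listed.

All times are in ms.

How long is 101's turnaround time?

Schedule: | 101 0-3 | 102 3-8 | 103 8-11 | 104 11-13 | 105 13-15 | 106 15-17 | 107 17-22 | 102 22-23 | 107 23-25 |
Completion: 101=3  102=23  103=11  104=13  105=15  106=17  107=25
Turnaround (C−A): 101=3  102=21  103=9  104=10  105=9  106=11  107=17
Turnaround(101) = completion − arrival = 3 − 0 = 3

3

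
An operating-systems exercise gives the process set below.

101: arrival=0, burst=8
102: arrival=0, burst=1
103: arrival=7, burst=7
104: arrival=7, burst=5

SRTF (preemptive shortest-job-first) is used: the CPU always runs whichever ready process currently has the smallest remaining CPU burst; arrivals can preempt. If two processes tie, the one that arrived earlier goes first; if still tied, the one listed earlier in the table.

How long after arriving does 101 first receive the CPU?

1

Schedule: | 102 0-1 | 101 1-9 | 104 9-14 | 103 14-21 |
Completion: 101=9  102=1  103=21  104=14
Turnaround (C−A): 101=9  102=1  103=14  104=7
Response(101) = first start − arrival = 1 − 0 = 1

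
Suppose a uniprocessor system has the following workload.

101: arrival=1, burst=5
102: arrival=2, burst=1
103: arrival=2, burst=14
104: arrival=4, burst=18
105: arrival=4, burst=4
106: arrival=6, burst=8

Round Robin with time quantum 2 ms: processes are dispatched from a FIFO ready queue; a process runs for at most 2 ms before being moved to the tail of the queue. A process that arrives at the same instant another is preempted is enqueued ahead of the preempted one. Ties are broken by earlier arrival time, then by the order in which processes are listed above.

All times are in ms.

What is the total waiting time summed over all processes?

104

Schedule: | idle 0-1 | 101 1-3 | 102 3-4 | 103 4-6 | 101 6-8 | 104 8-10 | 105 10-12 | 106 12-14 | 103 14-16 | 101 16-17 | 104 17-19 | 105 19-21 | 106 21-23 | 103 23-25 | 104 25-27 | 106 27-29 | 103 29-31 | 104 31-33 | 106 33-35 | 103 35-37 | 104 37-39 | 103 39-41 | 104 41-43 | 103 43-45 | 104 45-51 |
Completion: 101=17  102=4  103=45  104=51  105=21  106=35
Waiting = turnaround − burst: 101=11, 102=1, 103=29, 104=29, 105=13, 106=21
Total waiting = 11 + 1 + 29 + 29 + 13 + 21 = 104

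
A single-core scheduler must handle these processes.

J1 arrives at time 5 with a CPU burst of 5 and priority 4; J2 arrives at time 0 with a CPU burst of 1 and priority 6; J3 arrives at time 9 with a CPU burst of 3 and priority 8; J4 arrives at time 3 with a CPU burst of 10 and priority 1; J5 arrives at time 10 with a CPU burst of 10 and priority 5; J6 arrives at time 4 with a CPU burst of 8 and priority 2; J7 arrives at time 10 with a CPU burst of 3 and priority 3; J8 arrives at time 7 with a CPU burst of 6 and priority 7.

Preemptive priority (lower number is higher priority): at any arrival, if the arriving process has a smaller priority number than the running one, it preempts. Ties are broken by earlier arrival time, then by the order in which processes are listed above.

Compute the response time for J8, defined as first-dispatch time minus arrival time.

32

Timeline: | J2 0-1 | idle 1-3 | J4 3-13 | J6 13-21 | J7 21-24 | J1 24-29 | J5 29-39 | J8 39-45 | J3 45-48 |
Completion: J1=29  J2=1  J3=48  J4=13  J5=39  J6=21  J7=24  J8=45
Response(J8) = first start − arrival = 39 − 7 = 32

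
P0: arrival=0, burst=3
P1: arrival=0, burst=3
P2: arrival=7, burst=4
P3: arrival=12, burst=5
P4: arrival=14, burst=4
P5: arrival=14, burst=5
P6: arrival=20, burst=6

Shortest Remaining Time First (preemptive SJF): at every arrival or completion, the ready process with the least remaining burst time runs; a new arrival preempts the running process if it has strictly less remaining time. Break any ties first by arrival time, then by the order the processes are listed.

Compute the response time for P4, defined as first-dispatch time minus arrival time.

Timeline: | P0 0-3 | P1 3-6 | idle 6-7 | P2 7-11 | idle 11-12 | P3 12-17 | P4 17-21 | P5 21-26 | P6 26-32 |
Completion: P0=3  P1=6  P2=11  P3=17  P4=21  P5=26  P6=32
Turnaround (C−A): P0=3  P1=6  P2=4  P3=5  P4=7  P5=12  P6=12
Response(P4) = first start − arrival = 17 − 14 = 3

3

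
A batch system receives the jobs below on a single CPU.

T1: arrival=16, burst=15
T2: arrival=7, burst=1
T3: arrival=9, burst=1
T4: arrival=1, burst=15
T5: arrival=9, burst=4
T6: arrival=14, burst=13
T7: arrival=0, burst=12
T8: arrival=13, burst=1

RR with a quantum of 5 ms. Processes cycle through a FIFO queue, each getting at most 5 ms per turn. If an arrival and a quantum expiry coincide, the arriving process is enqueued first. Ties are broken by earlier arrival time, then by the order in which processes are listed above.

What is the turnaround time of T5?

Timeline: | T7 0-5 | T4 5-10 | T7 10-15 | T2 15-16 | T3 16-17 | T5 17-21 | T4 21-26 | T8 26-27 | T6 27-32 | T7 32-34 | T1 34-39 | T4 39-44 | T6 44-49 | T1 49-54 | T6 54-57 | T1 57-62 |
Completion: T1=62  T2=16  T3=17  T4=44  T5=21  T6=57  T7=34  T8=27
Turnaround (C−A): T1=46  T2=9  T3=8  T4=43  T5=12  T6=43  T7=34  T8=14
Turnaround(T5) = completion − arrival = 21 − 9 = 12

12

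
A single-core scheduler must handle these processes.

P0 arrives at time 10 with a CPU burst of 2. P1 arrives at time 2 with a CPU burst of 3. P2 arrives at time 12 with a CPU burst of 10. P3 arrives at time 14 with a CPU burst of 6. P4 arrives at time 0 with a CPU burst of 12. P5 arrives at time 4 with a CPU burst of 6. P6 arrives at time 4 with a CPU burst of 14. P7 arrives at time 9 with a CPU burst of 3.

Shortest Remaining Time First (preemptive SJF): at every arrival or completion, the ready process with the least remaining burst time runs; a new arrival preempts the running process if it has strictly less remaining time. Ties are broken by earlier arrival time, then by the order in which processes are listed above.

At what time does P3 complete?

Timeline: | P4 0-2 | P1 2-5 | P5 5-11 | P0 11-13 | P7 13-16 | P3 16-22 | P4 22-32 | P2 32-42 | P6 42-56 |
Completion: P0=13  P1=5  P2=42  P3=22  P4=32  P5=11  P6=56  P7=16
Turnaround (C−A): P0=3  P1=3  P2=30  P3=8  P4=32  P5=7  P6=52  P7=7

22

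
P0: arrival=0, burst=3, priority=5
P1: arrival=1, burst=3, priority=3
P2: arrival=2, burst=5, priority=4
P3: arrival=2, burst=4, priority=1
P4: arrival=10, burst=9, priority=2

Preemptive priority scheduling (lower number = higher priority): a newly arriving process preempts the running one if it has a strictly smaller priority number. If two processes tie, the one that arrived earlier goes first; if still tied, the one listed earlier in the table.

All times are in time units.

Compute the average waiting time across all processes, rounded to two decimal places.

8.00

Schedule: | P0 0-1 | P1 1-2 | P3 2-6 | P1 6-8 | P2 8-10 | P4 10-19 | P2 19-22 | P0 22-24 |
Completion: P0=24  P1=8  P2=22  P3=6  P4=19
Turnaround (C−A): P0=24  P1=7  P2=20  P3=4  P4=9
Waiting times: P0=21, P1=4, P2=15, P3=0, P4=0
Average waiting = (21+4+15+0+0) / 5 = 40/5 = 8.00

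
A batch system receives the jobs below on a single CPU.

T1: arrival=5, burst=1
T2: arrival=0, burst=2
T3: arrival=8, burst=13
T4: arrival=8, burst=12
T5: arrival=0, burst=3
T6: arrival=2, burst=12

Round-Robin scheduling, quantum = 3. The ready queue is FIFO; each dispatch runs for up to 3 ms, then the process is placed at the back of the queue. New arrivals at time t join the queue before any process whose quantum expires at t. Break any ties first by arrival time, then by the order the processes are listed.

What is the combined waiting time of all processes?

Timeline: | T2 0-2 | T5 2-5 | T6 5-8 | T1 8-9 | T3 9-12 | T4 12-15 | T6 15-18 | T3 18-21 | T4 21-24 | T6 24-27 | T3 27-30 | T4 30-33 | T6 33-36 | T3 36-39 | T4 39-42 | T3 42-43 |
Completion: T1=9  T2=2  T3=43  T4=42  T5=5  T6=36
Waiting = turnaround − burst: T1=3, T2=0, T3=22, T4=22, T5=2, T6=22
Total waiting = 3 + 0 + 22 + 22 + 2 + 22 = 71

71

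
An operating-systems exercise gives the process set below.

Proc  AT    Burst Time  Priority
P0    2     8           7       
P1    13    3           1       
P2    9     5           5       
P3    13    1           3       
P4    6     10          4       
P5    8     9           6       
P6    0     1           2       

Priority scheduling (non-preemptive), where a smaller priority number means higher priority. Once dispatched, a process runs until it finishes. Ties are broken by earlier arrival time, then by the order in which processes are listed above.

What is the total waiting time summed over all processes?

57

Gantt: | P6 0-1 | idle 1-2 | P0 2-10 | P4 10-20 | P1 20-23 | P3 23-24 | P2 24-29 | P5 29-38 |
Completion: P0=10  P1=23  P2=29  P3=24  P4=20  P5=38  P6=1
Turnaround (C−A): P0=8  P1=10  P2=20  P3=11  P4=14  P5=30  P6=1
Waiting = turnaround − burst: P0=0, P1=7, P2=15, P3=10, P4=4, P5=21, P6=0
Total waiting = 0 + 7 + 15 + 10 + 4 + 21 + 0 = 57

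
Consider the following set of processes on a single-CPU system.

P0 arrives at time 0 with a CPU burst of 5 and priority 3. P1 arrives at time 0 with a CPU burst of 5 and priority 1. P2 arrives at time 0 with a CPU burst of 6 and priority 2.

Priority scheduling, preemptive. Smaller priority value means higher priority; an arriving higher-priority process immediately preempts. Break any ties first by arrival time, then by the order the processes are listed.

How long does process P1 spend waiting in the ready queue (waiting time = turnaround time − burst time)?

Timeline: | P1 0-5 | P2 5-11 | P0 11-16 |
Completion: P0=16  P1=5  P2=11
Turnaround (C−A): P0=16  P1=5  P2=11
Waiting(P1) = turnaround − burst = 5 − 5 = 0

0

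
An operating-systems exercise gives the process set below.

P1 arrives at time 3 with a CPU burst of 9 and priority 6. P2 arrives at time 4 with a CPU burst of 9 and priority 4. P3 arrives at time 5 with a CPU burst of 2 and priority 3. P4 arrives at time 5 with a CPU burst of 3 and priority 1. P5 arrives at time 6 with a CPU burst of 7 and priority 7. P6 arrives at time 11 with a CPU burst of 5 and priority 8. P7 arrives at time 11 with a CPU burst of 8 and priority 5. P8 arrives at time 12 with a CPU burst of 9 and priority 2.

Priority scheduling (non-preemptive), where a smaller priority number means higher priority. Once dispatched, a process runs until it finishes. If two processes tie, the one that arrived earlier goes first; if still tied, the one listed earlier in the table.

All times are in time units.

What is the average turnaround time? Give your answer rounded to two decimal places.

25.38

Schedule: | idle 0-3 | P1 3-12 | P4 12-15 | P8 15-24 | P3 24-26 | P2 26-35 | P7 35-43 | P5 43-50 | P6 50-55 |
Completion: P1=12  P2=35  P3=26  P4=15  P5=50  P6=55  P7=43  P8=24
Turnaround times: P1=9, P2=31, P3=21, P4=10, P5=44, P6=44, P7=32, P8=12
Average turnaround = (9+31+21+10+44+44+32+12) / 8 = 203/8 = 25.38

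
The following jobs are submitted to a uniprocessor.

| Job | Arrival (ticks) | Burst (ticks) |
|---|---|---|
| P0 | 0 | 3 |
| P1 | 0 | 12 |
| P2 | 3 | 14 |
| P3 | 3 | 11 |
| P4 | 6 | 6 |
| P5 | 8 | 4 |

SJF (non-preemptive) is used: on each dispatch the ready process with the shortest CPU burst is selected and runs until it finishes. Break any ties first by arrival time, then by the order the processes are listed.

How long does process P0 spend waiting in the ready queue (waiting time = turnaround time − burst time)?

Timeline: | P0 0-3 | P3 3-14 | P5 14-18 | P4 18-24 | P1 24-36 | P2 36-50 |
Completion: P0=3  P1=36  P2=50  P3=14  P4=24  P5=18
Waiting(P0) = turnaround − burst = 3 − 3 = 0

0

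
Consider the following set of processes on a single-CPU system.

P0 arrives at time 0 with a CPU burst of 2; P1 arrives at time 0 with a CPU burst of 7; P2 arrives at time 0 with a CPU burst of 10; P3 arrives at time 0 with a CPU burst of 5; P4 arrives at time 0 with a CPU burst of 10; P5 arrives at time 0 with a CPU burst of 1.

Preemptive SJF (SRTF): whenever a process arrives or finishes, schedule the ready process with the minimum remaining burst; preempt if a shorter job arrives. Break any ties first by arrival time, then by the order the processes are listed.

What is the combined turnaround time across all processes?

87

Timeline: | P5 0-1 | P0 1-3 | P3 3-8 | P1 8-15 | P2 15-25 | P4 25-35 |
Completion: P0=3  P1=15  P2=25  P3=8  P4=35  P5=1
Turnaround (C−A): P0=3  P1=15  P2=25  P3=8  P4=35  P5=1
Turnaround = completion − arrival: P0=3, P1=15, P2=25, P3=8, P4=35, P5=1
Total turnaround = 3 + 15 + 25 + 8 + 35 + 1 = 87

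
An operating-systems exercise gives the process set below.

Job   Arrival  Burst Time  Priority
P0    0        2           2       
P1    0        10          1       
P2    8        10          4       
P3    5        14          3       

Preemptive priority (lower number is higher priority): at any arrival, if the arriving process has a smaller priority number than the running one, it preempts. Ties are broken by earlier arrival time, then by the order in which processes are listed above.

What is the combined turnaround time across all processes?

Schedule: | P1 0-10 | P0 10-12 | P3 12-26 | P2 26-36 |
Completion: P0=12  P1=10  P2=36  P3=26
Turnaround = completion − arrival: P0=12, P1=10, P2=28, P3=21
Total turnaround = 12 + 10 + 28 + 21 = 71

71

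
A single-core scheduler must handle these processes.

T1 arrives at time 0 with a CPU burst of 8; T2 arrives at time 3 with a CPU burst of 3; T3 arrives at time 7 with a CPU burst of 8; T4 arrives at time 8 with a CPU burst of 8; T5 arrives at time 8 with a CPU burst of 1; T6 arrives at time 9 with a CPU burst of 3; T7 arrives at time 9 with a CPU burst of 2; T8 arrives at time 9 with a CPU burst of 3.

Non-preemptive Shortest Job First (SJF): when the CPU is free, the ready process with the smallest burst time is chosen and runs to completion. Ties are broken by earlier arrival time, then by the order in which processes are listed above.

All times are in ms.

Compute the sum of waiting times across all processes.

Gantt: | T1 0-8 | T5 8-9 | T7 9-11 | T2 11-14 | T6 14-17 | T8 17-20 | T3 20-28 | T4 28-36 |
Completion: T1=8  T2=14  T3=28  T4=36  T5=9  T6=17  T7=11  T8=20
Waiting = turnaround − burst: T1=0, T2=8, T3=13, T4=20, T5=0, T6=5, T7=0, T8=8
Total waiting = 0 + 8 + 13 + 20 + 0 + 5 + 0 + 8 = 54

54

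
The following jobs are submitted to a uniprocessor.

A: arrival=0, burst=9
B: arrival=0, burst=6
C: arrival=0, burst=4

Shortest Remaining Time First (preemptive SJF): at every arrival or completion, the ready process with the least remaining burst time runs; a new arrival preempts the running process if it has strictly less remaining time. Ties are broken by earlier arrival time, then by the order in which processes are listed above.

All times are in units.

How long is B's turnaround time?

10

Gantt: | C 0-4 | B 4-10 | A 10-19 |
Completion: A=19  B=10  C=4
Turnaround(B) = completion − arrival = 10 − 0 = 10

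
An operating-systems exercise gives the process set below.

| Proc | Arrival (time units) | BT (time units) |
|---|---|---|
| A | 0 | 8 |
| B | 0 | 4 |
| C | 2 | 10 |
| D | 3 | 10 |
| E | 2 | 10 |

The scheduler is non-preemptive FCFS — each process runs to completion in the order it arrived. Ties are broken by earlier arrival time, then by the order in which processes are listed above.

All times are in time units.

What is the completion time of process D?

Gantt: | A 0-8 | B 8-12 | C 12-22 | E 22-32 | D 32-42 |
Completion: A=8  B=12  C=22  D=42  E=32
Turnaround (C−A): A=8  B=12  C=20  D=39  E=30

42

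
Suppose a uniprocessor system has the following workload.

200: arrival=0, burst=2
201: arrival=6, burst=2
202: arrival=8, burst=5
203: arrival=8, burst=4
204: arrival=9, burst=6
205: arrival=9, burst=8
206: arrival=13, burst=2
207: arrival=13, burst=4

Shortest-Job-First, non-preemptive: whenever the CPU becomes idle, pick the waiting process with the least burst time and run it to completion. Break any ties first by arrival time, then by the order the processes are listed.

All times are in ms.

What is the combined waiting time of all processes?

48

Timeline: | 200 0-2 | idle 2-6 | 201 6-8 | 203 8-12 | 202 12-17 | 206 17-19 | 207 19-23 | 204 23-29 | 205 29-37 |
Completion: 200=2  201=8  202=17  203=12  204=29  205=37  206=19  207=23
Waiting = turnaround − burst: 200=0, 201=0, 202=4, 203=0, 204=14, 205=20, 206=4, 207=6
Total waiting = 0 + 0 + 4 + 0 + 14 + 20 + 4 + 6 = 48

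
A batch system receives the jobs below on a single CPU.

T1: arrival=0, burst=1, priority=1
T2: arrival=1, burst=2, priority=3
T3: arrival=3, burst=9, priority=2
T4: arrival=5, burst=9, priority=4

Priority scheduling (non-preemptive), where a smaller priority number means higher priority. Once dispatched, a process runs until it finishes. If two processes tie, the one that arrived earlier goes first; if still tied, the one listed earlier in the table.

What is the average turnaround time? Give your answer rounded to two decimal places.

Timeline: | T1 0-1 | T2 1-3 | T3 3-12 | T4 12-21 |
Completion: T1=1  T2=3  T3=12  T4=21
Turnaround (C−A): T1=1  T2=2  T3=9  T4=16
Turnaround times: T1=1, T2=2, T3=9, T4=16
Average turnaround = (1+2+9+16) / 4 = 28/4 = 7.00

7.00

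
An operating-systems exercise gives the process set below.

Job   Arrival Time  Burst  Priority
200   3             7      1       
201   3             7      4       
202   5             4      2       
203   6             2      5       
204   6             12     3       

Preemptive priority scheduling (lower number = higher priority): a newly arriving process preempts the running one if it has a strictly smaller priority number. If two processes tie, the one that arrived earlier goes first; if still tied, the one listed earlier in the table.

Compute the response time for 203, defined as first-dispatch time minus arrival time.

Schedule: | idle 0-3 | 200 3-10 | 202 10-14 | 204 14-26 | 201 26-33 | 203 33-35 |
Completion: 200=10  201=33  202=14  203=35  204=26
Turnaround (C−A): 200=7  201=30  202=9  203=29  204=20
Response(203) = first start − arrival = 33 − 6 = 27

27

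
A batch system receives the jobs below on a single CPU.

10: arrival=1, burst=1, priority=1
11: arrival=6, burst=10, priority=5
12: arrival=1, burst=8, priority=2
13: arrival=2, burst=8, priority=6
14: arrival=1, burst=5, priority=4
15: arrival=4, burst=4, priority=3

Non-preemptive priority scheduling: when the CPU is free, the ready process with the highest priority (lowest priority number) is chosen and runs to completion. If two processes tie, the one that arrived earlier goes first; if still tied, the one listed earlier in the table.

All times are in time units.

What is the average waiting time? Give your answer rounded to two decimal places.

10.00

Timeline: | idle 0-1 | 10 1-2 | 12 2-10 | 15 10-14 | 14 14-19 | 11 19-29 | 13 29-37 |
Completion: 10=2  11=29  12=10  13=37  14=19  15=14
Turnaround (C−A): 10=1  11=23  12=9  13=35  14=18  15=10
Waiting times: 10=0, 11=13, 12=1, 13=27, 14=13, 15=6
Average waiting = (0+13+1+27+13+6) / 6 = 60/6 = 10.00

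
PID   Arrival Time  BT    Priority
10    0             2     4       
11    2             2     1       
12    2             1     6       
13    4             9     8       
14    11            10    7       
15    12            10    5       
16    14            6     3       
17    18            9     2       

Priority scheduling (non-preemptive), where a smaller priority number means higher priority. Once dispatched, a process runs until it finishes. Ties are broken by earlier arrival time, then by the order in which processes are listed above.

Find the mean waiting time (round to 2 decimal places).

Timeline: | 10 0-2 | 11 2-4 | 12 4-5 | 13 5-14 | 16 14-20 | 17 20-29 | 15 29-39 | 14 39-49 |
Completion: 10=2  11=4  12=5  13=14  14=49  15=39  16=20  17=29
Waiting times: 10=0, 11=0, 12=2, 13=1, 14=28, 15=17, 16=0, 17=2
Average waiting = (0+0+2+1+28+17+0+2) / 8 = 50/8 = 6.25

6.25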